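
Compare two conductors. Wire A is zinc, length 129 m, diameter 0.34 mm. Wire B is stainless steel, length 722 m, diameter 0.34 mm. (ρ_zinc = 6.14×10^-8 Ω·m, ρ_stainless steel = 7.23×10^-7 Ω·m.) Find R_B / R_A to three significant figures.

R ∝ ρL/d², so R_B/R_A = (ρ_B/ρ_A) × (L_B/L_A)
= (7.23×10^-7/6.14×10^-8) × (722/129) = 65.9

65.9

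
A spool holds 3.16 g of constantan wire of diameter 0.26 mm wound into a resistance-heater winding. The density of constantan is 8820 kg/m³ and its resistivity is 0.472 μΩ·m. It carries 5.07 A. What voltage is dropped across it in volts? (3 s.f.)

ρ = 0.472 μΩ·m = 4.72×10^-7 Ω·m
A = π(d/2)² = π(1.3000e-04 m)² = 5.3093e-08 m²
L = m/(density·A) = 0.00316/(8820×5.3093e-08) = 6.748 m
R = ρL/A = (4.72×10^-7)(6.748)/(5.3093e-08) = 59.99 Ω
V = IR = 5.07 × 59.99 = 304 V

304 V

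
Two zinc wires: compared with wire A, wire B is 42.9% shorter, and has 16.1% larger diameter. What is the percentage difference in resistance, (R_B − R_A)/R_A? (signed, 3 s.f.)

-57.6%

R ∝ L/d², so R_B/R_A = (1 − 42.9/100) × (1 + 16.1/100)⁻²
= 0.571 × 0.7419 = 0.4236
(R_B − R_A)/R_A = 0.4236 − 1 = -57.6%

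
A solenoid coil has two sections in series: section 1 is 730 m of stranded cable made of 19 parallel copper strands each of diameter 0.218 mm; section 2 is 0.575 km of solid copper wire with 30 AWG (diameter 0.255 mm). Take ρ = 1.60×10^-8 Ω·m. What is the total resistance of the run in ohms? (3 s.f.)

197 Ω

Section 1: A_strand = π(1.0900e-04)² = 3.733e-08 m²; R₁ = ρL/(N·A_s) = (1.60×10^-8)(730)/(19×3.733e-08) = 16.47 Ω
Section 2: A = π(0.255/2 mm)² = π(1.2750e-04 m)² = 5.107e-08 m²
R₂ = (1.60×10^-8)(575)/(5.107e-08) = 180.1 Ω
R = R₁ + R₂ = 197 Ω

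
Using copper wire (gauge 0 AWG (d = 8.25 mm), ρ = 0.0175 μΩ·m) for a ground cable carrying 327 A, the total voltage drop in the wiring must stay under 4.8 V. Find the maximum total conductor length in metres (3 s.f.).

44.8 m

ρ = 0.0175 μΩ·m = 1.75×10^-8 Ω·m
A = π(8.25/2 mm)² = π(4.1250e-03 m)² = 5.346e-05 m²
L_max = V_max·A/(1·ρI) = (4.8)(5.346e-05)/(1.75×10^-8×327) = 44.8 m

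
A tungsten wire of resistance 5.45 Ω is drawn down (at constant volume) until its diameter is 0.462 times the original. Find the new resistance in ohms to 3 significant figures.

Volume constant ⇒ L' = L/r² with r = 0.462. R' = ρL'/A' = ρ(L/r²)/(πr²d₀²/4) = R/r⁴.
R' = 21.95 × 5.45 = 120 Ω

120 Ω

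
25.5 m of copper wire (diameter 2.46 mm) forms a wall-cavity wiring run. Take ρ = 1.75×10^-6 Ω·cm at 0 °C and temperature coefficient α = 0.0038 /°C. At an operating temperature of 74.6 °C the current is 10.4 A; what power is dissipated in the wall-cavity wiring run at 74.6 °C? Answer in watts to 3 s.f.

ρ = 1.75×10^-6 Ω·cm = 1.75×10^-8 Ω·m
A = π(d/2)² = π(1.2300e-03 m)² = 4.753e-06 m²
R₍0₎ = ρL/A = (1.75×10^-8)(25.5)/(4.753e-06) = 0.09389 Ω
R₍74.6₎ = R₍0₎(1 + αΔT) = 0.09389 × (1 + 0.0038×74.6) = 0.1205 Ω
P = I²R = (10.4)² × 0.1205 = 13.0 W

13.0 W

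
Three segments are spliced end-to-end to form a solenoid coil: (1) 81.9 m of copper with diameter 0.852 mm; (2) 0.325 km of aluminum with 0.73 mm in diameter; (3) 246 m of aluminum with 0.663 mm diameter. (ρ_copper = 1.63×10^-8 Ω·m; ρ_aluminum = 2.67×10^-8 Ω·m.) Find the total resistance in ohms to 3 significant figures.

42.1 Ω

Seg 1: A = π(d/2)² = π(4.2600e-04 m)² = 5.701e-07 m²
R_1 = (1.63×10^-8)(81.9)/(5.701e-07) = 2.342 Ω
Seg 2: A = π(d/2)² = π(3.6500e-04 m)² = 4.185e-07 m²
R_2 = (2.67×10^-8)(325)/(4.185e-07) = 20.73 Ω
Seg 3: A = π(d/2)² = π(3.3150e-04 m)² = 3.452e-07 m²
R_3 = (2.67×10^-8)(246)/(3.452e-07) = 19.03 Ω
R_total = R_1 + R_2 + R_3 = 42.1 Ω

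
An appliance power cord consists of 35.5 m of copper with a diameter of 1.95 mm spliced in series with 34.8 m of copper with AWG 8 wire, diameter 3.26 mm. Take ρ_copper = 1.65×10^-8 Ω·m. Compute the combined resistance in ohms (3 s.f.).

0.265 Ω

Segment 1: A = π(d/2)² = π(9.7500e-04 m)² = 2.986e-06 m²
R₁ = ρL/A = (1.65×10^-8)(35.5)/(2.986e-06) = 0.1961 Ω
Segment 2: A = π(3.26/2 mm)² = π(1.6300e-03 m)² = 8.347e-06 m²
R₂ = (1.65×10^-8)(34.8)/(8.347e-06) = 0.06879 Ω
R = R₁ + R₂ = 0.265 Ω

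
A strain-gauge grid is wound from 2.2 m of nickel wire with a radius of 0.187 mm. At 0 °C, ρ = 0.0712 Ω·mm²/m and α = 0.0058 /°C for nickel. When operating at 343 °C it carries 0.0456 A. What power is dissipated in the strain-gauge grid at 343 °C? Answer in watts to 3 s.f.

ρ = 0.0712 Ω·mm²/m = 7.12×10^-8 Ω·m
A = πr² = π(1.8700e-04 m)² = 1.099e-07 m²
R₍0₎ = ρL/A = (7.12×10^-8)(2.2)/(1.099e-07) = 1.426 Ω
R₍343₎ = R₍0₎(1 + αΔT) = 1.426 × (1 + 0.0058×343) = 4.262 Ω
P = I²R = (0.0456)² × 4.262 = 0.00886 W

0.00886 W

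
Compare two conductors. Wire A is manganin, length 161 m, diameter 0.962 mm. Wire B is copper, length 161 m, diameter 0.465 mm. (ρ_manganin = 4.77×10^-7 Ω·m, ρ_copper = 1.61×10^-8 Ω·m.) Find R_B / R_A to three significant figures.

R ∝ ρL/d², so R_B/R_A = (ρ_B/ρ_A) × (d_A/d_B)²
= (1.61×10^-8/4.77×10^-7) × (0.962/0.465)² = 0.144

0.144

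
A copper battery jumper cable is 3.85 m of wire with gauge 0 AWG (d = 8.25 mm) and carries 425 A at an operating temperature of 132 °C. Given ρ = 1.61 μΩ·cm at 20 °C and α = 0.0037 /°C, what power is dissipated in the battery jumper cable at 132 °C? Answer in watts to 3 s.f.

296 W

ρ = 1.61 μΩ·cm = 1.61×10^-8 Ω·m
A = π(8.25/2 mm)² = π(4.1250e-03 m)² = 5.346e-05 m²
R₍20₎ = ρL/A = (1.61×10^-8)(3.85)/(5.346e-05) = 0.00116 Ω
R₍132₎ = R₍20₎(1 + αΔT) = 0.00116 × (1 + 0.0037×112) = 0.00164 Ω
P = I²R = (425)² × 0.00164 = 296 W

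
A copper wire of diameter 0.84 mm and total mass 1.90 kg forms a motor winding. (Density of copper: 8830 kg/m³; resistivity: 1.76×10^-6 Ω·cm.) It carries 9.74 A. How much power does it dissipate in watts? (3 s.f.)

ρ = 1.76×10^-6 Ω·cm = 1.76×10^-8 Ω·m
A = π(d/2)² = π(4.2000e-04 m)² = 5.5418e-07 m²
L = m/(density·A) = 1.9/(8830×5.5418e-07) = 388.3 m
R = ρL/A = (1.76×10^-8)(388.3)/(5.5418e-07) = 12.33 Ω
P = I²R = (9.74)² × 12.33 = 1170 W

1170 W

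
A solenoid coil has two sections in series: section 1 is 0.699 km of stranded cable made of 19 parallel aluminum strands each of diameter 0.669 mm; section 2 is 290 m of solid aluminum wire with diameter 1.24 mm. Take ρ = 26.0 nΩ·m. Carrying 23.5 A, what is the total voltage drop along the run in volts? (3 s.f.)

211 V

ρ = 26.0 nΩ·m = 2.60×10^-8 Ω·m
Section 1: A_strand = π(3.3450e-04)² = 3.515e-07 m²; R₁ = ρL/(N·A_s) = (2.60×10^-8)(699)/(19×3.515e-07) = 2.721 Ω
Section 2: A = π(d/2)² = π(6.2000e-04 m)² = 1.208e-06 m²
R₂ = (2.60×10^-8)(290)/(1.208e-06) = 6.244 Ω
R = R₁ + R₂ = 8.965 Ω
V = IR = 23.5 × 8.965 = 211 V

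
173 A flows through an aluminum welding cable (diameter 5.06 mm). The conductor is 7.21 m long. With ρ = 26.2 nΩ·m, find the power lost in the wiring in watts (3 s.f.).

ρ = 26.2 nΩ·m = 2.62×10^-8 Ω·m
A = π(d/2)² = π(2.5300e-03 m)² = 2.011e-05 m²
R = ρL/A = (2.62×10^-8)(7.21)/(2.011e-05) = 0.009394 Ω
P = I²R = (173)² × 0.009394 = 281 W

281 W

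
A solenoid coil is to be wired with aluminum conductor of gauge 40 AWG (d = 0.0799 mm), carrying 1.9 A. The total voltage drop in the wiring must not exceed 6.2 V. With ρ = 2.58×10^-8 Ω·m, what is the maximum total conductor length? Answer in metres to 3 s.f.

0.634 m

A = π(0.0799/2 mm)² = π(3.9950e-05 m)² = 5.014e-09 m²
L_max = V_max·A/(1·ρI) = (6.2)(5.014e-09)/(2.58×10^-8×1.9) = 0.634 m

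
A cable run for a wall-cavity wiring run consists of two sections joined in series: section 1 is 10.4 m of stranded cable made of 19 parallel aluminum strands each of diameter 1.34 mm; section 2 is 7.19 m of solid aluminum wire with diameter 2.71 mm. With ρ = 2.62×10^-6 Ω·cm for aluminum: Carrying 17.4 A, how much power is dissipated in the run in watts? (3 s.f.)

ρ = 2.62×10^-6 Ω·cm = 2.62×10^-8 Ω·m
Section 1: A_strand = π(6.7000e-04)² = 1.410e-06 m²; R₁ = ρL/(N·A_s) = (2.62×10^-8)(10.4)/(19×1.410e-06) = 0.01017 Ω
Section 2: A = π(d/2)² = π(1.3550e-03 m)² = 5.768e-06 m²
R₂ = (2.62×10^-8)(7.19)/(5.768e-06) = 0.03266 Ω
R = R₁ + R₂ = 0.04283 Ω
P = I²R = (17.4)² × 0.04283 = 13.0 W

13.0 W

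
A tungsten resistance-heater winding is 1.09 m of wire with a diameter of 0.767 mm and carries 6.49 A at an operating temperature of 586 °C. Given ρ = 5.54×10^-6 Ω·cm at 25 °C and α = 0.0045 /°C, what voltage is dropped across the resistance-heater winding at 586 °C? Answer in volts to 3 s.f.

2.99 V

ρ = 5.54×10^-6 Ω·cm = 5.54×10^-8 Ω·m
A = π(d/2)² = π(3.8350e-04 m)² = 4.620e-07 m²
R₍25₎ = ρL/A = (5.54×10^-8)(1.09)/(4.620e-07) = 0.1307 Ω
R₍586₎ = R₍25₎(1 + αΔT) = 0.1307 × (1 + 0.0045×561) = 0.4606 Ω
V = IR = 6.49 × 0.4606 = 2.99 V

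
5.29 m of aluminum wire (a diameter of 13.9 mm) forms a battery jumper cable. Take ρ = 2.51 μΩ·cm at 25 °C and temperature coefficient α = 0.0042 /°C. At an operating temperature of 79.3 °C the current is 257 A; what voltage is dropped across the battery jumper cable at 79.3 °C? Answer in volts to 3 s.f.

0.276 V

ρ = 2.51 μΩ·cm = 2.51×10^-8 Ω·m
A = π(d/2)² = π(6.9500e-03 m)² = 1.517e-04 m²
R₍25₎ = ρL/A = (2.51×10^-8)(5.29)/(1.517e-04) = 8.750×10^-4 Ω
R₍79.3₎ = R₍25₎(1 + αΔT) = 8.750×10^-4 × (1 + 0.0042×54.3) = 0.001075 Ω
V = IR = 257 × 0.001075 = 0.276 V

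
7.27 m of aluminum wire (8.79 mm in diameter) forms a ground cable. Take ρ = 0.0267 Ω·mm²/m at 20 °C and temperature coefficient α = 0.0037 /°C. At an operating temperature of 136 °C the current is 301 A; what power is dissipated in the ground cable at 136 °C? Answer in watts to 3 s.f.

ρ = 0.0267 Ω·mm²/m = 2.67×10^-8 Ω·m
A = π(d/2)² = π(4.3950e-03 m)² = 6.068e-05 m²
R₍20₎ = ρL/A = (2.67×10^-8)(7.27)/(6.068e-05) = 0.003199 Ω
R₍136₎ = R₍20₎(1 + αΔT) = 0.003199 × (1 + 0.0037×116) = 0.004572 Ω
P = I²R = (301)² × 0.004572 = 414 W

414 W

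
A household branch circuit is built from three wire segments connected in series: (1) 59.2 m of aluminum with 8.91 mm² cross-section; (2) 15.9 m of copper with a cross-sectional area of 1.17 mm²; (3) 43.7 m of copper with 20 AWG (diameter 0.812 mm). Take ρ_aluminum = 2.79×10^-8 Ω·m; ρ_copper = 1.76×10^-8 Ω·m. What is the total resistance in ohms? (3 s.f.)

Seg 1: A = 8.91 mm² = 8.910e-06 m²
R_1 = (2.79×10^-8)(59.2)/(8.910e-06) = 0.1854 Ω
Seg 2: A = 1.17 mm² = 1.170e-06 m²
R_2 = (1.76×10^-8)(15.9)/(1.170e-06) = 0.2392 Ω
Seg 3: A = π(0.812/2 mm)² = π(4.0600e-04 m)² = 5.178e-07 m²
R_3 = (1.76×10^-8)(43.7)/(5.178e-07) = 1.485 Ω
R_total = R_1 + R_2 + R_3 = 1.91 Ω

1.91 Ω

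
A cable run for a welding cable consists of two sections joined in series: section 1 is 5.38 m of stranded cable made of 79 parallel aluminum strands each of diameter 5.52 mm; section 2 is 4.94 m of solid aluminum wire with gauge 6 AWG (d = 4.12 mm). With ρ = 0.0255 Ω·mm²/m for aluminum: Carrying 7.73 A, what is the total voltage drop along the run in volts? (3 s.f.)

ρ = 0.0255 Ω·mm²/m = 2.55×10^-8 Ω·m
Section 1: A_strand = π(2.7600e-03)² = 2.393e-05 m²; R₁ = ρL/(N·A_s) = (2.55×10^-8)(5.38)/(79×2.393e-05) = 7.257×10^-5 Ω
Section 2: A = π(4.12/2 mm)² = π(2.0600e-03 m)² = 1.333e-05 m²
R₂ = (2.55×10^-8)(4.94)/(1.333e-05) = 0.009449 Ω
R = R₁ + R₂ = 0.009521 Ω
V = IR = 7.73 × 0.009521 = 0.0736 V

0.0736 V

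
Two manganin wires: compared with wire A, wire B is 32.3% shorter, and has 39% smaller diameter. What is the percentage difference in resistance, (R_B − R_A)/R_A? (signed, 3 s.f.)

81.9%

R ∝ L/d², so R_B/R_A = (1 − 32.3/100) × (1 − 39/100)⁻²
= 0.677 × 2.687 = 1.819
(R_B − R_A)/R_A = 1.819 − 1 = 81.9%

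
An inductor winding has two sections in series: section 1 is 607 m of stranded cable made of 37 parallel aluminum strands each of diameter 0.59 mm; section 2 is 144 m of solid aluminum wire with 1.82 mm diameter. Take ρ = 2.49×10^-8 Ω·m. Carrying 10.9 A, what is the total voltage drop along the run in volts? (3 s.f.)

31.3 V

Section 1: A_strand = π(2.9500e-04)² = 2.734e-07 m²; R₁ = ρL/(N·A_s) = (2.49×10^-8)(607)/(37×2.734e-07) = 1.494 Ω
Section 2: A = π(d/2)² = π(9.1000e-04 m)² = 2.602e-06 m²
R₂ = (2.49×10^-8)(144)/(2.602e-06) = 1.378 Ω
R = R₁ + R₂ = 2.872 Ω
V = IR = 10.9 × 2.872 = 31.3 V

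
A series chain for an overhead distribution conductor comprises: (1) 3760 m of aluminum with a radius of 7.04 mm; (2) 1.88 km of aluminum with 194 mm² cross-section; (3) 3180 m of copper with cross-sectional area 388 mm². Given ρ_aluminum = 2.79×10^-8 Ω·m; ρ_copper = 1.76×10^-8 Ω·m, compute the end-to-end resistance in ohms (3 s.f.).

Seg 1: A = πr² = π(7.0400e-03 m)² = 1.557e-04 m²
R_1 = (2.79×10^-8)(3760)/(1.557e-04) = 0.6737 Ω
Seg 2: A = 194 mm² = 1.940e-04 m²
R_2 = (2.79×10^-8)(1880)/(1.940e-04) = 0.2704 Ω
Seg 3: A = 388 mm² = 3.880e-04 m²
R_3 = (1.76×10^-8)(3180)/(3.880e-04) = 0.1442 Ω
R_total = R_1 + R_2 + R_3 = 1.09 Ω

1.09 Ω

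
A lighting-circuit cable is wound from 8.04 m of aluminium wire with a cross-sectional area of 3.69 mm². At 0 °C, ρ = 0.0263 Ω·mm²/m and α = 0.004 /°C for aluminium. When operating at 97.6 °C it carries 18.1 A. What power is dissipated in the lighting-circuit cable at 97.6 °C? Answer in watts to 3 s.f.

26.1 W

ρ = 0.0263 Ω·mm²/m = 2.63×10^-8 Ω·m
A = 3.69 mm² = 3.690e-06 m²
R₍0₎ = ρL/A = (2.63×10^-8)(8.04)/(3.690e-06) = 0.0573 Ω
R₍97.6₎ = R₍0₎(1 + αΔT) = 0.0573 × (1 + 0.004×97.6) = 0.07968 Ω
P = I²R = (18.1)² × 0.07968 = 26.1 W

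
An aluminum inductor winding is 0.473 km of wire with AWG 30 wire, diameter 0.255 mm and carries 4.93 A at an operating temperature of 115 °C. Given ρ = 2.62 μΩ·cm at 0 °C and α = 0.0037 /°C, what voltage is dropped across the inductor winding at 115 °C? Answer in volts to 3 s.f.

ρ = 2.62 μΩ·cm = 2.62×10^-8 Ω·m
A = π(0.255/2 mm)² = π(1.2750e-04 m)² = 5.107e-08 m²
R₍0₎ = ρL/A = (2.62×10^-8)(473)/(5.107e-08) = 242.7 Ω
R₍115₎ = R₍0₎(1 + αΔT) = 242.7 × (1 + 0.0037×115) = 345.9 Ω
V = IR = 4.93 × 345.9 = 1710 V

1710 V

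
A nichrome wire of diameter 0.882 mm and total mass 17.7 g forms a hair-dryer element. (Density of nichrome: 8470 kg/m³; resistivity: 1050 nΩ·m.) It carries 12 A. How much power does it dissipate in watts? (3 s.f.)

846 W

ρ = 1050 nΩ·m = 1.05×10^-6 Ω·m
A = π(d/2)² = π(4.4100e-04 m)² = 6.1098e-07 m²
L = m/(density·A) = 0.0177/(8470×6.1098e-07) = 3.42 m
R = ρL/A = (1.05×10^-6)(3.42)/(6.1098e-07) = 5.878 Ω
P = I²R = (12)² × 5.878 = 846 W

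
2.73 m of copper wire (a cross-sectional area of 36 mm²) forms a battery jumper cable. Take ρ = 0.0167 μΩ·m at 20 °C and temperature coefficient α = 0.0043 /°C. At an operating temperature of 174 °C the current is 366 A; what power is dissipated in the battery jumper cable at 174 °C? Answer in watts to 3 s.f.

ρ = 0.0167 μΩ·m = 1.67×10^-8 Ω·m
A = 36 mm² = 3.600e-05 m²
R₍20₎ = ρL/A = (1.67×10^-8)(2.73)/(3.600e-05) = 0.001266 Ω
R₍174₎ = R₍20₎(1 + αΔT) = 0.001266 × (1 + 0.0043×154) = 0.002105 Ω
P = I²R = (366)² × 0.002105 = 282 W

282 W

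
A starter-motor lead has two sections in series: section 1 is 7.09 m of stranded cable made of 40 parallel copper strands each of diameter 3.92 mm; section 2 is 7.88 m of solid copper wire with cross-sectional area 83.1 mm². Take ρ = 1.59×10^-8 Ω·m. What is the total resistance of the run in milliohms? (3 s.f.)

1.74 mΩ

Section 1: A_strand = π(1.9600e-03)² = 1.207e-05 m²; R₁ = ρL/(N·A_s) = (1.59×10^-8)(7.09)/(40×1.207e-05) = 2.335×10^-4 Ω
Section 2: A = 83.1 mm² = 8.310e-05 m²
R₂ = (1.59×10^-8)(7.88)/(8.310e-05) = 0.001508 Ω
R = R₁ + R₂ = 1.74 mΩ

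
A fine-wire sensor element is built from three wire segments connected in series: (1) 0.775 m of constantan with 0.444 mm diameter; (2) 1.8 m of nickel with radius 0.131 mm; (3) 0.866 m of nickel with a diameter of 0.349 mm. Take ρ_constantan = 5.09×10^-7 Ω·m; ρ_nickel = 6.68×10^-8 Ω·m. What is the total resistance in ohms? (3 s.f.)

Seg 1: A = π(d/2)² = π(2.2200e-04 m)² = 1.548e-07 m²
R_1 = (5.09×10^-7)(0.775)/(1.548e-07) = 2.548 Ω
Seg 2: A = πr² = π(1.3100e-04 m)² = 5.391e-08 m²
R_2 = (6.68×10^-8)(1.8)/(5.391e-08) = 2.23 Ω
Seg 3: A = π(d/2)² = π(1.7450e-04 m)² = 9.566e-08 m²
R_3 = (6.68×10^-8)(0.866)/(9.566e-08) = 0.6047 Ω
R_total = R_1 + R_2 + R_3 = 5.38 Ω

5.38 Ω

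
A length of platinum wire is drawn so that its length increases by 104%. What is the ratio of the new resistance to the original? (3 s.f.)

k = 1 + 104/100 = 2.04; volume constant ⇒ A' = A/k, so R' = k²R.
Factor = 4.16

4.16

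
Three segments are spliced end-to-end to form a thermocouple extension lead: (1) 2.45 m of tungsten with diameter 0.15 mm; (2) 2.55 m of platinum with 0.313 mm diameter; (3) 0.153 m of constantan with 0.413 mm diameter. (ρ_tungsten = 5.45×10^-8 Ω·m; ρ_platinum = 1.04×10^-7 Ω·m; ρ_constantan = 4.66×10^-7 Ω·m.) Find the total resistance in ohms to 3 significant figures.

11.5 Ω

Seg 1: A = π(d/2)² = π(7.5000e-05 m)² = 1.767e-08 m²
R_1 = (5.45×10^-8)(2.45)/(1.767e-08) = 7.556 Ω
Seg 2: A = π(d/2)² = π(1.5650e-04 m)² = 7.694e-08 m²
R_2 = (1.04×10^-7)(2.55)/(7.694e-08) = 3.447 Ω
Seg 3: A = π(d/2)² = π(2.0650e-04 m)² = 1.340e-07 m²
R_3 = (4.66×10^-7)(0.153)/(1.340e-07) = 0.5322 Ω
R_total = R_1 + R_2 + R_3 = 11.5 Ω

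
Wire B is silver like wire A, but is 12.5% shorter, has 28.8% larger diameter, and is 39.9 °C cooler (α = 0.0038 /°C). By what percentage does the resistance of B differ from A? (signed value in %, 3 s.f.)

-55.3%

R ∝ ρL/d² with ρ ∝ (1+αΔT), so R_B/R_A = (1 − 12.5/100) × (1 + 28.8/100)⁻² × (1 − 0.0038×39.9)
= 0.875 × 0.6028 × 0.8484 = 0.4475
(R_B − R_A)/R_A = 0.4475 − 1 = -55.3%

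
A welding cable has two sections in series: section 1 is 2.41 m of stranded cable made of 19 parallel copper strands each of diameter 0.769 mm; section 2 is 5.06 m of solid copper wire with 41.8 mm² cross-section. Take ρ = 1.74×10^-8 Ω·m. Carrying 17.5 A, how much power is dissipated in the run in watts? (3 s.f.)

Section 1: A_strand = π(3.8450e-04)² = 4.645e-07 m²; R₁ = ρL/(N·A_s) = (1.74×10^-8)(2.41)/(19×4.645e-07) = 0.004752 Ω
Section 2: A = 41.8 mm² = 4.180e-05 m²
R₂ = (1.74×10^-8)(5.06)/(4.180e-05) = 0.002106 Ω
R = R₁ + R₂ = 0.006858 Ω
P = I²R = (17.5)² × 0.006858 = 2.10 W

2.10 W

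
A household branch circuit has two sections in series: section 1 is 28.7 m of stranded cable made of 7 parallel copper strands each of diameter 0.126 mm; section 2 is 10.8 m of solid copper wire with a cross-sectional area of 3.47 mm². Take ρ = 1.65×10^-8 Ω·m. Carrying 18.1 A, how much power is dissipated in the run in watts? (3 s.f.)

1790 W

Section 1: A_strand = π(6.3000e-05)² = 1.247e-08 m²; R₁ = ρL/(N·A_s) = (1.65×10^-8)(28.7)/(7×1.247e-08) = 5.425 Ω
Section 2: A = 3.47 mm² = 3.470e-06 m²
R₂ = (1.65×10^-8)(10.8)/(3.470e-06) = 0.05135 Ω
R = R₁ + R₂ = 5.477 Ω
P = I²R = (18.1)² × 5.477 = 1790 W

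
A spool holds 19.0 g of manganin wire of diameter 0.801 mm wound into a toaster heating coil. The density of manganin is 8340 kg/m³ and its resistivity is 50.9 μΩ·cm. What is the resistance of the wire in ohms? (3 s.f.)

ρ = 50.9 μΩ·cm = 5.09×10^-7 Ω·m
A = π(d/2)² = π(4.0050e-04 m)² = 5.0391e-07 m²
L = m/(density·A) = 0.019/(8340×5.0391e-07) = 4.521 m
R = ρL/A = (5.09×10^-7)(4.521)/(5.0391e-07) = 4.57 Ω

4.57 Ω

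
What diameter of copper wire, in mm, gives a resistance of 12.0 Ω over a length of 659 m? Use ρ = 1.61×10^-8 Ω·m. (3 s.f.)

A = ρL/R = (1.61×10^-8)(659)/(12) = 8.842e-07 m²
d = 2√(A/π) = 1.061e-03 m = 1.06 mm

1.06 mm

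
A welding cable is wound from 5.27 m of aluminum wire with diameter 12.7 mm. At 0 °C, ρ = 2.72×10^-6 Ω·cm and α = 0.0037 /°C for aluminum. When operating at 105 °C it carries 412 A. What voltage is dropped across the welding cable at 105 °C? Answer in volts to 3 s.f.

0.647 V

ρ = 2.72×10^-6 Ω·cm = 2.72×10^-8 Ω·m
A = π(d/2)² = π(6.3500e-03 m)² = 1.267e-04 m²
R₍0₎ = ρL/A = (2.72×10^-8)(5.27)/(1.267e-04) = 0.001132 Ω
R₍105₎ = R₍0₎(1 + αΔT) = 0.001132 × (1 + 0.0037×105) = 0.001571 Ω
V = IR = 412 × 0.001571 = 0.647 V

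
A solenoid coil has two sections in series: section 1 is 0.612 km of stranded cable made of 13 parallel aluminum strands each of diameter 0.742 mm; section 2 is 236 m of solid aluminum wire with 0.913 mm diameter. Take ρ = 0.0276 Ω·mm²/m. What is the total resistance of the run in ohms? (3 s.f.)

ρ = 0.0276 Ω·mm²/m = 2.76×10^-8 Ω·m
Section 1: A_strand = π(3.7100e-04)² = 4.324e-07 m²; R₁ = ρL/(N·A_s) = (2.76×10^-8)(612)/(13×4.324e-07) = 3.005 Ω
Section 2: A = π(d/2)² = π(4.5650e-04 m)² = 6.547e-07 m²
R₂ = (2.76×10^-8)(236)/(6.547e-07) = 9.949 Ω
R = R₁ + R₂ = 13.0 Ω

13.0 Ω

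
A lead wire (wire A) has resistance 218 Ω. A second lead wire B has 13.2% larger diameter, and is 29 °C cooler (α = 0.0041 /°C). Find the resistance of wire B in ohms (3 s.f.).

150 Ω

R ∝ ρL/d² with ρ ∝ (1+αΔT), so R_B/R_A = (1 + 13.2/100)⁻² × (1 − 0.0041×29)
= 0.7804 × 0.8811 = 0.6876
R_B = 0.6876 × 218 = 150 Ω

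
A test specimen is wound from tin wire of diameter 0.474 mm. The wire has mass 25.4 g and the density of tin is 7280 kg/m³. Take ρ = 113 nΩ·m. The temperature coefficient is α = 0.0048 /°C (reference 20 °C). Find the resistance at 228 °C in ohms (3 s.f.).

25.3 Ω

ρ = 113 nΩ·m = 1.13×10^-7 Ω·m
A = π(d/2)² = π(2.3700e-04 m)² = 1.7646e-07 m²
L = m/(density·A) = 0.0254/(7280×1.7646e-07) = 19.77 m
R = ρL/A = (1.13×10^-7)(19.77)/(1.7646e-07) = 12.66 Ω
R(228 °C) = 12.66 × (1 + 0.0048×208) = 25.3 Ω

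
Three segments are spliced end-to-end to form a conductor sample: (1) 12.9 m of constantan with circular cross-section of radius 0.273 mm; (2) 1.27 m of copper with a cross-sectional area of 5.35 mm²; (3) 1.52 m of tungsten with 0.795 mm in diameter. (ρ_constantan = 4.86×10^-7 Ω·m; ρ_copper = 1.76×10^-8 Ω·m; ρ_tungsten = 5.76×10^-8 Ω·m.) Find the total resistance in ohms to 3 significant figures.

27.0 Ω

Seg 1: A = πr² = π(2.7300e-04 m)² = 2.341e-07 m²
R_1 = (4.86×10^-7)(12.9)/(2.341e-07) = 26.78 Ω
Seg 2: A = 5.35 mm² = 5.350e-06 m²
R_2 = (1.76×10^-8)(1.27)/(5.350e-06) = 0.004178 Ω
Seg 3: A = π(d/2)² = π(3.9750e-04 m)² = 4.964e-07 m²
R_3 = (5.76×10^-8)(1.52)/(4.964e-07) = 0.1764 Ω
R_total = R_1 + R_2 + R_3 = 27.0 Ω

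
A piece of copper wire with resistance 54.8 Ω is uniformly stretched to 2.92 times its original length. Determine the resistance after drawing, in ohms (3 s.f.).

Volume constant ⇒ A' = A/k with k = 2.92. R' = ρ(kL)/(A/k) = k²R.
R' = 8.526 × 54.8 = 467 Ω

467 Ω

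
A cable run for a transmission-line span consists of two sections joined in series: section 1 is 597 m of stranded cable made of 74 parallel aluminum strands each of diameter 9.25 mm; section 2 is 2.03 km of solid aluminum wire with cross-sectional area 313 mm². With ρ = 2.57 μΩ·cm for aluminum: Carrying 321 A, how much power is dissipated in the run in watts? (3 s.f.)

17500 W

ρ = 2.57 μΩ·cm = 2.57×10^-8 Ω·m
Section 1: A_strand = π(4.6250e-03)² = 6.720e-05 m²; R₁ = ρL/(N·A_s) = (2.57×10^-8)(597)/(74×6.720e-05) = 0.003085 Ω
Section 2: A = 313 mm² = 3.130e-04 m²
R₂ = (2.57×10^-8)(2030)/(3.130e-04) = 0.1667 Ω
R = R₁ + R₂ = 0.1698 Ω
P = I²R = (321)² × 0.1698 = 17500 W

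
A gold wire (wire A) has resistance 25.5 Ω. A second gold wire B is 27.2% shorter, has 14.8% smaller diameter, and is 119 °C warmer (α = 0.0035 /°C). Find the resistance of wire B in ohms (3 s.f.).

36.2 Ω

R ∝ ρL/d² with ρ ∝ (1+αΔT), so R_B/R_A = (1 − 27.2/100) × (1 − 14.8/100)⁻² × (1 + 0.0035×119)
= 0.728 × 1.378 × 1.417 = 1.421
R_B = 1.421 × 25.5 = 36.2 Ω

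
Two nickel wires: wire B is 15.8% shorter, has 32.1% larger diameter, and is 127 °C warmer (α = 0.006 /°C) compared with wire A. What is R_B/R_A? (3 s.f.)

R ∝ ρL/d² with ρ ∝ (1+αΔT), so R_B/R_A = (1 − 15.8/100) × (1 + 32.1/100)⁻² × (1 + 0.006×127)
= 0.842 × 0.573 × 1.762 = 0.850

0.850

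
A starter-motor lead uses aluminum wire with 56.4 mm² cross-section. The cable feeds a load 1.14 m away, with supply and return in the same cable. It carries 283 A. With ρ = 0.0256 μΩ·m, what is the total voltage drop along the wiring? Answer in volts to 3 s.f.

ρ = 0.0256 μΩ·m = 2.56×10^-8 Ω·m
A = 56.4 mm² = 5.640e-05 m²
Total conductor length (both ways) L = 2 × 1.14 = 2.28 m
R = ρL/A = (2.56×10^-8)(2.28)/(5.640e-05) = 0.001035 Ω
V = IR = 283 × 0.001035 = 0.293 V

0.293 V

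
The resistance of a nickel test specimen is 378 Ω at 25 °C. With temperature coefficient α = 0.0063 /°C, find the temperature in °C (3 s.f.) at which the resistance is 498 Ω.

75.4 °C

R = R₀(1 + α(T − T₀)) ⇒ T = T₀ + (R/R₀ − 1)/α
T = 25 + (498/378 − 1)/0.0063 = 25 + (0.3175)/0.0063 = 75.4 °C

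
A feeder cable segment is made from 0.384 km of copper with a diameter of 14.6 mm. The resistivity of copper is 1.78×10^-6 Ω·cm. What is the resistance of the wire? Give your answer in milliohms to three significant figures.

ρ = 1.78×10^-6 Ω·cm = 1.78×10^-8 Ω·m
A = π(d/2)² = π(7.3000e-03 m)² = 1.674e-04 m²
R = ρL/A = (1.78×10^-8)(384 m)/(1.674e-04 m²) = 40.8 mΩ

40.8 mΩ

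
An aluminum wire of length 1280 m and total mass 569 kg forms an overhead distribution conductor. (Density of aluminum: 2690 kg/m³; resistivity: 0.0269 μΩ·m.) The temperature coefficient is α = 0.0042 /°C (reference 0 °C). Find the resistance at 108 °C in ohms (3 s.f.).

0.303 Ω

ρ = 0.0269 μΩ·m = 2.69×10^-8 Ω·m
A = m/(density·L) = 569/(2690×1280) = 1.6525e-04 m²
R = ρL/A = (2.69×10^-8)(1280)/(1.6525e-04) = 0.2084 Ω
R(108 °C) = 0.2084 × (1 + 0.0042×108) = 0.303 Ω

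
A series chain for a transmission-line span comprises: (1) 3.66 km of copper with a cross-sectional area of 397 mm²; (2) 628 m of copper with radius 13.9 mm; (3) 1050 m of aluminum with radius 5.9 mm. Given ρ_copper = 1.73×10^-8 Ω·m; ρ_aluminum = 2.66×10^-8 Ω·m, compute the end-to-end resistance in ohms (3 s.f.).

0.433 Ω

Seg 1: A = 397 mm² = 3.970e-04 m²
R_1 = (1.73×10^-8)(3660)/(3.970e-04) = 0.1595 Ω
Seg 2: A = πr² = π(1.3900e-02 m)² = 6.070e-04 m²
R_2 = (1.73×10^-8)(628)/(6.070e-04) = 0.0179 Ω
Seg 3: A = πr² = π(5.9000e-03 m)² = 1.094e-04 m²
R_3 = (2.66×10^-8)(1050)/(1.094e-04) = 0.2554 Ω
R_total = R_1 + R_2 + R_3 = 0.433 Ω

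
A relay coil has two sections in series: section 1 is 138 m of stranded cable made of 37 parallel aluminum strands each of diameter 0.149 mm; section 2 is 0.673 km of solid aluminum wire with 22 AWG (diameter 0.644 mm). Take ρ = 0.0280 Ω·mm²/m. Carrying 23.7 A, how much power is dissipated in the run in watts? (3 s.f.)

35900 W

ρ = 0.0280 Ω·mm²/m = 2.80×10^-8 Ω·m
Section 1: A_strand = π(7.4500e-05)² = 1.744e-08 m²; R₁ = ρL/(N·A_s) = (2.80×10^-8)(138)/(37×1.744e-08) = 5.989 Ω
Section 2: A = π(0.644/2 mm)² = π(3.2200e-04 m)² = 3.257e-07 m²
R₂ = (2.80×10^-8)(673)/(3.257e-07) = 57.85 Ω
R = R₁ + R₂ = 63.84 Ω
P = I²R = (23.7)² × 63.84 = 35900 W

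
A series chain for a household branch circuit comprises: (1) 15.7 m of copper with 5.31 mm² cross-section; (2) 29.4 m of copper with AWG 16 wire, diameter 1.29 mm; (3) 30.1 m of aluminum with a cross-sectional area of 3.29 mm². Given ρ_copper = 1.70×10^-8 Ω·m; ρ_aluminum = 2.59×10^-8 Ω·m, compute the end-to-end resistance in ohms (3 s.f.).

0.670 Ω

Seg 1: A = 5.31 mm² = 5.310e-06 m²
R_1 = (1.70×10^-8)(15.7)/(5.310e-06) = 0.05026 Ω
Seg 2: A = π(1.29/2 mm)² = π(6.4500e-04 m)² = 1.307e-06 m²
R_2 = (1.70×10^-8)(29.4)/(1.307e-06) = 0.3824 Ω
Seg 3: A = 3.29 mm² = 3.290e-06 m²
R_3 = (2.59×10^-8)(30.1)/(3.290e-06) = 0.237 Ω
R_total = R_1 + R_2 + R_3 = 0.670 Ω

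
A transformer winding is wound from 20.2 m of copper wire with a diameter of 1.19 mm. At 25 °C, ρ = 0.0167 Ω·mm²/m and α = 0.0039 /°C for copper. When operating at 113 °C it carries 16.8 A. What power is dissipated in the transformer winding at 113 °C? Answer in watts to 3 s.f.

115 W

ρ = 0.0167 Ω·mm²/m = 1.67×10^-8 Ω·m
A = π(d/2)² = π(5.9500e-04 m)² = 1.112e-06 m²
R₍25₎ = ρL/A = (1.67×10^-8)(20.2)/(1.112e-06) = 0.3033 Ω
R₍113₎ = R₍25₎(1 + αΔT) = 0.3033 × (1 + 0.0039×88) = 0.4074 Ω
P = I²R = (16.8)² × 0.4074 = 115 W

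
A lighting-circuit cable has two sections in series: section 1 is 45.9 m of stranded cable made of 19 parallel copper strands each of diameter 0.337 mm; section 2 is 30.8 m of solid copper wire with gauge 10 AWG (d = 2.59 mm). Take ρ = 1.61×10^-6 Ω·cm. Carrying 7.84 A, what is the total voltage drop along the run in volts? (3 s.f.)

4.16 V

ρ = 1.61×10^-6 Ω·cm = 1.61×10^-8 Ω·m
Section 1: A_strand = π(1.6850e-04)² = 8.920e-08 m²; R₁ = ρL/(N·A_s) = (1.61×10^-8)(45.9)/(19×8.920e-08) = 0.436 Ω
Section 2: A = π(2.59/2 mm)² = π(1.2950e-03 m)² = 5.269e-06 m²
R₂ = (1.61×10^-8)(30.8)/(5.269e-06) = 0.09412 Ω
R = R₁ + R₂ = 0.5302 Ω
V = IR = 7.84 × 0.5302 = 4.16 V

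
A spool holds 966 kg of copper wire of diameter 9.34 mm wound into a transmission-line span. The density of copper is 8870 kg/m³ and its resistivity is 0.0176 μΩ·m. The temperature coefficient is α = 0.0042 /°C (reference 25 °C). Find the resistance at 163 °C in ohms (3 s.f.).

ρ = 0.0176 μΩ·m = 1.76×10^-8 Ω·m
A = π(d/2)² = π(4.6700e-03 m)² = 6.8515e-05 m²
L = m/(density·A) = 966/(8870×6.8515e-05) = 1590 m
R = ρL/A = (1.76×10^-8)(1590)/(6.8515e-05) = 0.4083 Ω
R(163 °C) = 0.4083 × (1 + 0.0042×138) = 0.645 Ω

0.645 Ω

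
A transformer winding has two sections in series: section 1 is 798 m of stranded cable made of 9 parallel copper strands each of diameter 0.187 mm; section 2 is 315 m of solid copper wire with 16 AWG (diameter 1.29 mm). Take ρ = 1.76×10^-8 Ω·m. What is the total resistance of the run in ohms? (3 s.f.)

Section 1: A_strand = π(9.3500e-05)² = 2.746e-08 m²; R₁ = ρL/(N·A_s) = (1.76×10^-8)(798)/(9×2.746e-08) = 56.82 Ω
Section 2: A = π(1.29/2 mm)² = π(6.4500e-04 m)² = 1.307e-06 m²
R₂ = (1.76×10^-8)(315)/(1.307e-06) = 4.242 Ω
R = R₁ + R₂ = 61.1 Ω

61.1 Ω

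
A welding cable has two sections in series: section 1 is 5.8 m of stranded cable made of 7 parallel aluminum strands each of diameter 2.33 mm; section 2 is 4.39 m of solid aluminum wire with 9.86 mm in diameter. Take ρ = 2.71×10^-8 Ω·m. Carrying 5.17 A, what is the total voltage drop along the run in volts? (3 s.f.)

0.0353 V

Section 1: A_strand = π(1.1650e-03)² = 4.264e-06 m²; R₁ = ρL/(N·A_s) = (2.71×10^-8)(5.8)/(7×4.264e-06) = 0.005266 Ω
Section 2: A = π(d/2)² = π(4.9300e-03 m)² = 7.636e-05 m²
R₂ = (2.71×10^-8)(4.39)/(7.636e-05) = 0.001558 Ω
R = R₁ + R₂ = 0.006824 Ω
V = IR = 5.17 × 0.006824 = 0.0353 V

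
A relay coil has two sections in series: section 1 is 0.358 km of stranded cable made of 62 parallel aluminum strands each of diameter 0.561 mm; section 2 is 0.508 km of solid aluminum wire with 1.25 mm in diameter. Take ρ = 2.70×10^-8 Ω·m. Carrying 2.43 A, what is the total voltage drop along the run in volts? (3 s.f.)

28.7 V

Section 1: A_strand = π(2.8050e-04)² = 2.472e-07 m²; R₁ = ρL/(N·A_s) = (2.70×10^-8)(358)/(62×2.472e-07) = 0.6307 Ω
Section 2: A = π(d/2)² = π(6.2500e-04 m)² = 1.227e-06 m²
R₂ = (2.70×10^-8)(508)/(1.227e-06) = 11.18 Ω
R = R₁ + R₂ = 11.81 Ω
V = IR = 2.43 × 11.81 = 28.7 V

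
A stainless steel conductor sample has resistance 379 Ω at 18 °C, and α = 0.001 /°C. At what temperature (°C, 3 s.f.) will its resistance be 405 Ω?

86.6 °C

R = R₀(1 + α(T − T₀)) ⇒ T = T₀ + (R/R₀ − 1)/α
T = 18 + (405/379 − 1)/0.001 = 18 + (0.0686)/0.001 = 86.6 °C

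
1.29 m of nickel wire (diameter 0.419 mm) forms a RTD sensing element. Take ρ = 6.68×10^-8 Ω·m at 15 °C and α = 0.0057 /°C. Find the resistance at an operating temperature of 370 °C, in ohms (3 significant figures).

A = π(d/2)² = π(2.0950e-04 m)² = 1.379e-07 m²
R₍15°C₎ = ρL/A = (6.68×10^-8)(1.29)/(1.379e-07) = 0.625 Ω
R = R₀(1 + αΔT) = 0.625(1 + 0.0057×355) = 1.89 Ω

1.89 Ω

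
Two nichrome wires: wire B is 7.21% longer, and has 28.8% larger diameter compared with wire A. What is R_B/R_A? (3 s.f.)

0.646

R ∝ L/d², so R_B/R_A = (1 + 7.21/100) × (1 + 28.8/100)⁻²
= 1.072 × 0.6028 = 0.646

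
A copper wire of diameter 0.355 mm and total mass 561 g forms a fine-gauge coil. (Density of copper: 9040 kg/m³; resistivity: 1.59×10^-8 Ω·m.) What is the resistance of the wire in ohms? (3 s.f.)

101 Ω

A = π(d/2)² = π(1.7750e-04 m)² = 9.8980e-08 m²
L = m/(density·A) = 0.561/(9040×9.8980e-08) = 627 m
R = ρL/A = (1.59×10^-8)(627)/(9.8980e-08) = 101 Ω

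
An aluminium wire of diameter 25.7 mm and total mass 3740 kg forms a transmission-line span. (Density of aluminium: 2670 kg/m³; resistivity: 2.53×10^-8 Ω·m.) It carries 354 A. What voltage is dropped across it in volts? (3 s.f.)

46.6 V

A = π(d/2)² = π(1.2850e-02 m)² = 5.1875e-04 m²
L = m/(density·A) = 3740/(2670×5.1875e-04) = 2700 m
R = ρL/A = (2.53×10^-8)(2700)/(5.1875e-04) = 0.1317 Ω
V = IR = 354 × 0.1317 = 46.6 V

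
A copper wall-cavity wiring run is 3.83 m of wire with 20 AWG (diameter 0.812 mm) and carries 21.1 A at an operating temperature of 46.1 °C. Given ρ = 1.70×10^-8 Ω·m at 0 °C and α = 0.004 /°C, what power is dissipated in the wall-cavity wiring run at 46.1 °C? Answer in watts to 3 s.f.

A = π(0.812/2 mm)² = π(4.0600e-04 m)² = 5.178e-07 m²
R₍0₎ = ρL/A = (1.70×10^-8)(3.83)/(5.178e-07) = 0.1257 Ω
R₍46.1₎ = R₍0₎(1 + αΔT) = 0.1257 × (1 + 0.004×46.1) = 0.1489 Ω
P = I²R = (21.1)² × 0.1489 = 66.3 W

66.3 W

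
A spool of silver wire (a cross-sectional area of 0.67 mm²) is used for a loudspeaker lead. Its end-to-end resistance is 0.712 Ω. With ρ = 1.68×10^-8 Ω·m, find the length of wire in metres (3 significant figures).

A = 0.67 mm² = 6.700e-07 m²
L = RA/ρ = (0.712)(6.700e-07)/(1.68×10^-8) = 28.4 m

28.4 m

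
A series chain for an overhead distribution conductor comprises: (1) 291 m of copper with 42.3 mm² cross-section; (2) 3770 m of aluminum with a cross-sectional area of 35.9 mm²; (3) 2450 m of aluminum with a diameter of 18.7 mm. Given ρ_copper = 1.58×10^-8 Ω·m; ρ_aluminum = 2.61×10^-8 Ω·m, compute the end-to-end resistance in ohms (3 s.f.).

3.08 Ω

Seg 1: A = 42.3 mm² = 4.230e-05 m²
R_1 = (1.58×10^-8)(291)/(4.230e-05) = 0.1087 Ω
Seg 2: A = 35.9 mm² = 3.590e-05 m²
R_2 = (2.61×10^-8)(3770)/(3.590e-05) = 2.741 Ω
Seg 3: A = π(d/2)² = π(9.3500e-03 m)² = 2.746e-04 m²
R_3 = (2.61×10^-8)(2450)/(2.746e-04) = 0.2328 Ω
R_total = R_1 + R_2 + R_3 = 3.08 Ω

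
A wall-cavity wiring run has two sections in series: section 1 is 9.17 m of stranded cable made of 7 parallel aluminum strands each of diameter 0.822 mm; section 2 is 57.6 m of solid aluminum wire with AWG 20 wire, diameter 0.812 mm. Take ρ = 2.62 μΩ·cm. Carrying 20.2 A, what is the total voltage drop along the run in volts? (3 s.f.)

ρ = 2.62 μΩ·cm = 2.62×10^-8 Ω·m
Section 1: A_strand = π(4.1100e-04)² = 5.307e-07 m²; R₁ = ρL/(N·A_s) = (2.62×10^-8)(9.17)/(7×5.307e-07) = 0.06468 Ω
Section 2: A = π(0.812/2 mm)² = π(4.0600e-04 m)² = 5.178e-07 m²
R₂ = (2.62×10^-8)(57.6)/(5.178e-07) = 2.914 Ω
R = R₁ + R₂ = 2.979 Ω
V = IR = 20.2 × 2.979 = 60.2 V

60.2 V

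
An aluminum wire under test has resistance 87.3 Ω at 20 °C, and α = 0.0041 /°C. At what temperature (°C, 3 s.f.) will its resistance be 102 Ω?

61.1 °C

R = R₀(1 + α(T − T₀)) ⇒ T = T₀ + (R/R₀ − 1)/α
T = 20 + (102/87.3 − 1)/0.0041 = 20 + (0.1684)/0.0041 = 61.1 °C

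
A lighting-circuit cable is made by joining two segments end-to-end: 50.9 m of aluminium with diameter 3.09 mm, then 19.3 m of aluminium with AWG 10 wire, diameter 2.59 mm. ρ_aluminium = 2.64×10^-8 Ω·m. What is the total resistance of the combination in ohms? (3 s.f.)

0.276 Ω

Segment 1: A = π(d/2)² = π(1.5450e-03 m)² = 7.499e-06 m²
R₁ = ρL/A = (2.64×10^-8)(50.9)/(7.499e-06) = 0.1792 Ω
Segment 2: A = π(2.59/2 mm)² = π(1.2950e-03 m)² = 5.269e-06 m²
R₂ = (2.64×10^-8)(19.3)/(5.269e-06) = 0.09671 Ω
R = R₁ + R₂ = 0.276 Ω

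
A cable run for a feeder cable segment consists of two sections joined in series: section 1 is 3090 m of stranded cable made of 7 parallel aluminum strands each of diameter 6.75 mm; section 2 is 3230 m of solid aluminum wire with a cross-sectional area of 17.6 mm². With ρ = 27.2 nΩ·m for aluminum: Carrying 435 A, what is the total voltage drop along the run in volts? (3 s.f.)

2320 V

ρ = 27.2 nΩ·m = 2.72×10^-8 Ω·m
Section 1: A_strand = π(3.3750e-03)² = 3.578e-05 m²; R₁ = ρL/(N·A_s) = (2.72×10^-8)(3090)/(7×3.578e-05) = 0.3355 Ω
Section 2: A = 17.6 mm² = 1.760e-05 m²
R₂ = (2.72×10^-8)(3230)/(1.760e-05) = 4.992 Ω
R = R₁ + R₂ = 5.327 Ω
V = IR = 435 × 5.327 = 2320 V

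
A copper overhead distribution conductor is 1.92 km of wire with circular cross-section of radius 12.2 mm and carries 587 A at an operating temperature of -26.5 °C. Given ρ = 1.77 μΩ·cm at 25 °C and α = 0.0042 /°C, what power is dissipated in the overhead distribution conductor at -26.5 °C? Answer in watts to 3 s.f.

19600 W

ρ = 1.77 μΩ·cm = 1.77×10^-8 Ω·m
A = πr² = π(1.2200e-02 m)² = 4.676e-04 m²
R₍25₎ = ρL/A = (1.77×10^-8)(1920)/(4.676e-04) = 0.07268 Ω
R₍-26.5₎ = R₍25₎(1 + αΔT) = 0.07268 × (1 + 0.0042×-51.5) = 0.05696 Ω
P = I²R = (587)² × 0.05696 = 19600 W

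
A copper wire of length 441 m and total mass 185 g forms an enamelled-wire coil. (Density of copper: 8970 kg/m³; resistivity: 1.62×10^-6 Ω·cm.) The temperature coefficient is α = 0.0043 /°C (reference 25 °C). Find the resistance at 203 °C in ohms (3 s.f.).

270 Ω

ρ = 1.62×10^-6 Ω·cm = 1.62×10^-8 Ω·m
A = m/(density·L) = 0.185/(8970×441) = 4.6767e-08 m²
R = ρL/A = (1.62×10^-8)(441)/(4.6767e-08) = 152.8 Ω
R(203 °C) = 152.8 × (1 + 0.0043×178) = 270 Ω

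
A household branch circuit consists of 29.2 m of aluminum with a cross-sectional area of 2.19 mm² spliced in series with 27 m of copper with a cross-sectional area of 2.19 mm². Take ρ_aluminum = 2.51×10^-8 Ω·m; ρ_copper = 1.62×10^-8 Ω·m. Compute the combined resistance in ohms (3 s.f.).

Segment 1: A = 2.19 mm² = 2.190e-06 m²
R₁ = ρL/A = (2.51×10^-8)(29.2)/(2.190e-06) = 0.3347 Ω
R₂ = (1.62×10^-8)(27)/(2.190e-06) = 0.1997 Ω
R = R₁ + R₂ = 0.534 Ω

0.534 Ω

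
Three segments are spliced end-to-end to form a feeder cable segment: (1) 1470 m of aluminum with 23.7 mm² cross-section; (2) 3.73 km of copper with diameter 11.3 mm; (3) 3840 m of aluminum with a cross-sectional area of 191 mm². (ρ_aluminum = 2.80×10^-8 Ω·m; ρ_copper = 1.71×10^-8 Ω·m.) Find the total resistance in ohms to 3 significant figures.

Seg 1: A = 23.7 mm² = 2.370e-05 m²
R_1 = (2.80×10^-8)(1470)/(2.370e-05) = 1.737 Ω
Seg 2: A = π(d/2)² = π(5.6500e-03 m)² = 1.003e-04 m²
R_2 = (1.71×10^-8)(3730)/(1.003e-04) = 0.636 Ω
Seg 3: A = 191 mm² = 1.910e-04 m²
R_3 = (2.80×10^-8)(3840)/(1.910e-04) = 0.5629 Ω
R_total = R_1 + R_2 + R_3 = 2.94 Ω

2.94 Ω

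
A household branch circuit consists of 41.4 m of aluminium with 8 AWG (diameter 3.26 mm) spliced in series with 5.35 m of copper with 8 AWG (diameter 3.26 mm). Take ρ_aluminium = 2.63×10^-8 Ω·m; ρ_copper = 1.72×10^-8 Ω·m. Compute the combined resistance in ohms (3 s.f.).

0.141 Ω

Segment 1: A = π(3.26/2 mm)² = π(1.6300e-03 m)² = 8.347e-06 m²
R₁ = ρL/A = (2.63×10^-8)(41.4)/(8.347e-06) = 0.1304 Ω
Segment 2: A = π(3.26/2 mm)² = π(1.6300e-03 m)² = 8.347e-06 m²
R₂ = (1.72×10^-8)(5.35)/(8.347e-06) = 0.01102 Ω
R = R₁ + R₂ = 0.141 Ω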